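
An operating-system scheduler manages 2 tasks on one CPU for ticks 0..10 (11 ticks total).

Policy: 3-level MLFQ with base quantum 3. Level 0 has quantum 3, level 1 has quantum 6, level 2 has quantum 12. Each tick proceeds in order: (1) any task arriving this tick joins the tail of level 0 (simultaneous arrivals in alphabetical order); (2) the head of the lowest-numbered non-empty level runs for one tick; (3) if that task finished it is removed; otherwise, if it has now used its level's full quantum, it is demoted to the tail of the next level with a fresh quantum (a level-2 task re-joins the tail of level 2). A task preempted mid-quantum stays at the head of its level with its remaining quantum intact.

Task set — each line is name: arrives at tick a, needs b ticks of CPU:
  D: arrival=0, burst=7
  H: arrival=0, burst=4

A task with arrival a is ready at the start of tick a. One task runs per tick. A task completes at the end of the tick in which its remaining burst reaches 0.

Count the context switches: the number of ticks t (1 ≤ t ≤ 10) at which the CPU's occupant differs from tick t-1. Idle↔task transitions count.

t=0: L0/L1/L2 = DH/-/- → run D
t=1: L0/L1/L2 = DH/-/- → run D
t=2: L0/L1/L2 = DH/-/- → run D
t=3: L0/L1/L2 = H/D/- → run H
t=4: L0/L1/L2 = H/D/- → run H
t=5: L0/L1/L2 = H/D/- → run H
t=6: L0/L1/L2 = -/DH/- → run D
t=7: L0/L1/L2 = -/DH/- → run D
t=8: L0/L1/L2 = -/DH/- → run D
t=9: L0/L1/L2 = -/DH/- → run D
t=10: L0/L1/L2 = -/H/- → run H

context switches = 3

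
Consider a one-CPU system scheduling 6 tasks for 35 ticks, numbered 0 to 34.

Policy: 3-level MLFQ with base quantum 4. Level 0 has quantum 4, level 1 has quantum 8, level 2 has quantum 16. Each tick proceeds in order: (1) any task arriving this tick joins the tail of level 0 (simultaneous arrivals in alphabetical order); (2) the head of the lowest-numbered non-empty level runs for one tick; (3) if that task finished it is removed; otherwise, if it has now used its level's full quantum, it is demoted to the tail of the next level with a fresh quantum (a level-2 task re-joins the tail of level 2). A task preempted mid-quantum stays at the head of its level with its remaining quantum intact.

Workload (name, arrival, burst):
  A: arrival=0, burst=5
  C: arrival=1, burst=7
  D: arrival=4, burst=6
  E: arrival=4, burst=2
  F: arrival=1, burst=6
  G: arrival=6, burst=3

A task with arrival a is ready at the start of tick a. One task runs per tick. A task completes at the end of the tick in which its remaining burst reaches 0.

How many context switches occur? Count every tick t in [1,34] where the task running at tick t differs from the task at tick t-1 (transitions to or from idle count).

context switches = 10

t=0: L0/L1/L2 = A/-/- → run A
t=1: L0/L1/L2 = ACF/-/- → run A
t=2: L0/L1/L2 = ACF/-/- → run A
t=3: L0/L1/L2 = ACF/-/- → run A
t=4: L0/L1/L2 = CFDE/A/- → run C
t=5: L0/L1/L2 = CFDE/A/- → run C
t=6: L0/L1/L2 = CFDEG/A/- → run C
t=7: L0/L1/L2 = CFDEG/A/- → run C
t=8: L0/L1/L2 = FDEG/AC/- → run F
t=9: L0/L1/L2 = FDEG/AC/- → run F
t=10: L0/L1/L2 = FDEG/AC/- → run F
t=11: L0/L1/L2 = FDEG/AC/- → run F
t=12: L0/L1/L2 = DEG/ACF/- → run D
t=13: L0/L1/L2 = DEG/ACF/- → run D
t=14: L0/L1/L2 = DEG/ACF/- → run D
t=15: L0/L1/L2 = DEG/ACF/- → run D
t=16: L0/L1/L2 = EG/ACFD/- → run E
t=17: L0/L1/L2 = EG/ACFD/- → run E
t=18: L0/L1/L2 = G/ACFD/- → run G
t=19: L0/L1/L2 = G/ACFD/- → run G
t=20: L0/L1/L2 = G/ACFD/- → run G
t=21: L0/L1/L2 = -/ACFD/- → run A
t=22: L0/L1/L2 = -/CFD/- → run C
t=23: L0/L1/L2 = -/CFD/- → run C
t=24: L0/L1/L2 = -/CFD/- → run C
t=25: L0/L1/L2 = -/FD/- → run F
t=26: L0/L1/L2 = -/FD/- → run F
t=27: L0/L1/L2 = -/D/- → run D
t=28: L0/L1/L2 = -/D/- → run D
t=29: (idle)
t=30: (idle)
t=31: (idle)
t=32: (idle)
t=33: (idle)
t=34: (idle)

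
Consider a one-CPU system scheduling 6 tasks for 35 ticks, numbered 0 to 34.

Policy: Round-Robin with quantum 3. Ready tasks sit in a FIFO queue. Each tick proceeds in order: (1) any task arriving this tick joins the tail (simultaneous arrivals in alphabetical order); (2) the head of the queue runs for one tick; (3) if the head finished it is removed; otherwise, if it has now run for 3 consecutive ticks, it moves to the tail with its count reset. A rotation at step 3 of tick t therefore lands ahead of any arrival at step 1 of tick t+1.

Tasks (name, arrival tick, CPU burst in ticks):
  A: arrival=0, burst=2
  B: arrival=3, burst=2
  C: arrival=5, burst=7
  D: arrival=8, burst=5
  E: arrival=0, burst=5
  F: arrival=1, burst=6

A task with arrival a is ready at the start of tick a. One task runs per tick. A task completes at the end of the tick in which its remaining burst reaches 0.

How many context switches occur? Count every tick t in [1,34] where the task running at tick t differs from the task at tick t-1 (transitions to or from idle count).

t=0: queue=[A,E] q_used=0 → run A
t=1: queue=[A,E,F] q_used=1 → run A
t=2: queue=[E,F] q_used=0 → run E
t=3: queue=[E,F,B] q_used=1 → run E
t=4: queue=[E,F,B] q_used=2 → run E
t=5: queue=[F,B,E,C] q_used=0 → run F
t=6: queue=[F,B,E,C] q_used=1 → run F
t=7: queue=[F,B,E,C] q_used=2 → run F
t=8: queue=[B,E,C,F,D] q_used=0 → run B
t=9: queue=[B,E,C,F,D] q_used=1 → run B
t=10: queue=[E,C,F,D] q_used=0 → run E
t=11: queue=[E,C,F,D] q_used=1 → run E
t=12: queue=[C,F,D] q_used=0 → run C
t=13: queue=[C,F,D] q_used=1 → run C
t=14: queue=[C,F,D] q_used=2 → run C
t=15: queue=[F,D,C] q_used=0 → run F
t=16: queue=[F,D,C] q_used=1 → run F
t=17: queue=[F,D,C] q_used=2 → run F
t=18: queue=[D,C] q_used=0 → run D
t=19: queue=[D,C] q_used=1 → run D
t=20: queue=[D,C] q_used=2 → run D
t=21: queue=[C,D] q_used=0 → run C
t=22: queue=[C,D] q_used=1 → run C
t=23: queue=[C,D] q_used=2 → run C
t=24: queue=[D,C] q_used=0 → run D
t=25: queue=[D,C] q_used=1 → run D
t=26: queue=[C] q_used=0 → run C
t=27: (idle)
t=28: (idle)
t=29: (idle)
t=30: (idle)
t=31: (idle)
t=32: (idle)
t=33: (idle)
t=34: (idle)

context switches = 11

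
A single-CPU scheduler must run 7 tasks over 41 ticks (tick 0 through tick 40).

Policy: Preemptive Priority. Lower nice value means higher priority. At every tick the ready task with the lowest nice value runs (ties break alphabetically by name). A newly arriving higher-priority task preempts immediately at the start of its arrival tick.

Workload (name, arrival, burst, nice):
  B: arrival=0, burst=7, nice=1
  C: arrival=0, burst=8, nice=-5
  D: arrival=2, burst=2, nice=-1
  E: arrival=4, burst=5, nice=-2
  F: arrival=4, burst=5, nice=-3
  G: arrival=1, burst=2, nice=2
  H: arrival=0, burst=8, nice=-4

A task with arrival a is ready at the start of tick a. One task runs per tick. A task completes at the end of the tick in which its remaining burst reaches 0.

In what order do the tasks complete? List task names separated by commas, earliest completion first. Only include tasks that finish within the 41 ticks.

t=0: ready={B,C,H} → run C
t=1: ready={B,C,G,H} → run C
t=2: ready={B,C,D,G,H} → run C
t=3: ready={B,C,D,G,H} → run C
t=4: ready={B,C,D,E,F,G,H} → run C
t=5: ready={B,C,D,E,F,G,H} → run C
t=6: ready={B,C,D,E,F,G,H} → run C
t=7: ready={B,C,D,E,F,G,H} → run C
t=8: ready={B,D,E,F,G,H} → run H
t=9: ready={B,D,E,F,G,H} → run H
t=10: ready={B,D,E,F,G,H} → run H
t=11: ready={B,D,E,F,G,H} → run H
t=12: ready={B,D,E,F,G,H} → run H
t=13: ready={B,D,E,F,G,H} → run H
t=14: ready={B,D,E,F,G,H} → run H
t=15: ready={B,D,E,F,G,H} → run H
t=16: ready={B,D,E,F,G} → run F
t=17: ready={B,D,E,F,G} → run F
t=18: ready={B,D,E,F,G} → run F
t=19: ready={B,D,E,F,G} → run F
t=20: ready={B,D,E,F,G} → run F
t=21: ready={B,D,E,G} → run E
t=22: ready={B,D,E,G} → run E
t=23: ready={B,D,E,G} → run E
t=24: ready={B,D,E,G} → run E
t=25: ready={B,D,E,G} → run E
t=26: ready={B,D,G} → run D
t=27: ready={B,D,G} → run D
t=28: ready={B,G} → run B
t=29: ready={B,G} → run B
t=30: ready={B,G} → run B
t=31: ready={B,G} → run B
t=32: ready={B,G} → run B
t=33: ready={B,G} → run B
t=34: ready={B,G} → run B
t=35: ready={G} → run G
t=36: ready={G} → run G
t=37: (idle)
t=38: (idle)
t=39: (idle)
t=40: (idle)

completion order = C, H, F, E, D, B, G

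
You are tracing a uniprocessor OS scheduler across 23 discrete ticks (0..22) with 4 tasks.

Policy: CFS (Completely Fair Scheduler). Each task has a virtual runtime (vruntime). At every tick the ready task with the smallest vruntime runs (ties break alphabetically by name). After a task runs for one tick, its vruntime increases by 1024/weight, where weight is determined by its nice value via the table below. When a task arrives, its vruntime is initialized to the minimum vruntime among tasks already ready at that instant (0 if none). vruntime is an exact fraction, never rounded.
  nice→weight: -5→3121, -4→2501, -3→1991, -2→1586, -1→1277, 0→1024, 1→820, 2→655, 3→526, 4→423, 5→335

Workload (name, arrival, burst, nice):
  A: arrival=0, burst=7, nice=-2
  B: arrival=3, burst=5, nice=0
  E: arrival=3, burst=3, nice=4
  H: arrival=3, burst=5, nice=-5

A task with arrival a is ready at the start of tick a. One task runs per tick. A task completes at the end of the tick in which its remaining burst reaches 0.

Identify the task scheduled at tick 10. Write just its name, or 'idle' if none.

t=0: vr[A=0] → run A
t=1: vr[A=512/793] → run A
t=2: vr[A=1024/793] → run A
t=3: vr[A=1536/793 B=1536/793 E=1536/793 H=1536/793] → run A
t=4: vr[A=2048/793 B=1536/793 E=1536/793 H=1536/793] → run B
t=5: vr[A=2048/793 B=2329/793 E=1536/793 H=1536/793] → run E
t=6: vr[A=2048/793 B=2329/793 E=1461760/335439 H=1536/793] → run H
t=7: vr[A=2048/793 B=2329/793 E=1461760/335439 H=5605888/2474953] → run H
t=8: vr[A=2048/793 B=2329/793 E=1461760/335439 H=6417920/2474953] → run A
t=9: vr[A=2560/793 B=2329/793 E=1461760/335439 H=6417920/2474953] → run H
t=10: vr[A=2560/793 B=2329/793 E=1461760/335439 H=7229952/2474953] → run H
t=11: vr[A=2560/793 B=2329/793 E=1461760/335439 H=8041984/2474953] → run B
t=12: vr[A=2560/793 B=3122/793 E=1461760/335439 H=8041984/2474953] → run A
t=13: vr[A=3072/793 B=3122/793 E=1461760/335439 H=8041984/2474953] → run H
t=14: vr[A=3072/793 B=3122/793 E=1461760/335439] → run A
t=15: vr[B=3122/793 E=1461760/335439] → run B
t=16: vr[B=3915/793 E=1461760/335439] → run E
t=17: vr[B=3915/793 E=2273792/335439] → run B
t=18: vr[B=4708/793 E=2273792/335439] → run B
t=19: vr[E=2273792/335439] → run E
t=20: (idle)
t=21: (idle)
t=22: (idle)

running at tick 10 = H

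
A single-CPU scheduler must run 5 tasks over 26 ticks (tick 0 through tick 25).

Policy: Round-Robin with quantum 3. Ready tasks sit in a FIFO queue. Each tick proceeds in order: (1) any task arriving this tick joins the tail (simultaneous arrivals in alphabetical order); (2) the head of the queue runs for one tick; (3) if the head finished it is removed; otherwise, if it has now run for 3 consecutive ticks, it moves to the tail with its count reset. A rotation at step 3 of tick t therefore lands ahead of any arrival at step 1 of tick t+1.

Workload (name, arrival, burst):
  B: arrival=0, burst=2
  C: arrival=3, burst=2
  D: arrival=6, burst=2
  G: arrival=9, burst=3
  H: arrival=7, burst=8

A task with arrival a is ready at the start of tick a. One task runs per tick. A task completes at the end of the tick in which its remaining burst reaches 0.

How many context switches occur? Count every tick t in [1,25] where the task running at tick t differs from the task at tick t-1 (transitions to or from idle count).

t=0: queue=[B] q_used=0 → run B
t=1: queue=[B] q_used=1 → run B
t=2: (idle)
t=3: queue=[C] q_used=0 → run C
t=4: queue=[C] q_used=1 → run C
t=5: (idle)
t=6: queue=[D] q_used=0 → run D
t=7: queue=[D,H] q_used=1 → run D
t=8: queue=[H] q_used=0 → run H
t=9: queue=[H,G] q_used=1 → run H
t=10: queue=[H,G] q_used=2 → run H
t=11: queue=[G,H] q_used=0 → run G
t=12: queue=[G,H] q_used=1 → run G
t=13: queue=[G,H] q_used=2 → run G
t=14: queue=[H] q_used=0 → run H
t=15: queue=[H] q_used=1 → run H
t=16: queue=[H] q_used=2 → run H
t=17: queue=[H] q_used=0 → run H
t=18: queue=[H] q_used=1 → run H
t=19: (idle)
t=20: (idle)
t=21: (idle)
t=22: (idle)
t=23: (idle)
t=24: (idle)
t=25: (idle)

context switches = 8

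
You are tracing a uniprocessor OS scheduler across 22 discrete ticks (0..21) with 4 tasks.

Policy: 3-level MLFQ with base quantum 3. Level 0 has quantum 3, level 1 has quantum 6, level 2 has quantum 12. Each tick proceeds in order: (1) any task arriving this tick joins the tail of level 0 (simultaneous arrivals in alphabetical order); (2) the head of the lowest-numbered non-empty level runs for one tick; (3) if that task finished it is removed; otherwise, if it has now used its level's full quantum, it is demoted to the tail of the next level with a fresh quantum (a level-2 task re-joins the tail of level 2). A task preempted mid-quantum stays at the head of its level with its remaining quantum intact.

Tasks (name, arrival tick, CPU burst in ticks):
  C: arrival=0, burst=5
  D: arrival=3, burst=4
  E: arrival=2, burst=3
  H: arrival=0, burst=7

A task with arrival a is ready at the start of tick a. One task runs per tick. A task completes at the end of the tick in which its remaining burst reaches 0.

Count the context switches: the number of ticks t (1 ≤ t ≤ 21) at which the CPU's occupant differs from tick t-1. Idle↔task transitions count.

context switches = 7

t=0: L0/L1/L2 = CH/-/- → run C
t=1: L0/L1/L2 = CH/-/- → run C
t=2: L0/L1/L2 = CHE/-/- → run C
t=3: L0/L1/L2 = HED/C/- → run H
t=4: L0/L1/L2 = HED/C/- → run H
t=5: L0/L1/L2 = HED/C/- → run H
t=6: L0/L1/L2 = ED/CH/- → run E
t=7: L0/L1/L2 = ED/CH/- → run E
t=8: L0/L1/L2 = ED/CH/- → run E
t=9: L0/L1/L2 = D/CH/- → run D
t=10: L0/L1/L2 = D/CH/- → run D
t=11: L0/L1/L2 = D/CH/- → run D
t=12: L0/L1/L2 = -/CHD/- → run C
t=13: L0/L1/L2 = -/CHD/- → run C
t=14: L0/L1/L2 = -/HD/- → run H
t=15: L0/L1/L2 = -/HD/- → run H
t=16: L0/L1/L2 = -/HD/- → run H
t=17: L0/L1/L2 = -/HD/- → run H
t=18: L0/L1/L2 = -/D/- → run D
t=19: (idle)
t=20: (idle)
t=21: (idle)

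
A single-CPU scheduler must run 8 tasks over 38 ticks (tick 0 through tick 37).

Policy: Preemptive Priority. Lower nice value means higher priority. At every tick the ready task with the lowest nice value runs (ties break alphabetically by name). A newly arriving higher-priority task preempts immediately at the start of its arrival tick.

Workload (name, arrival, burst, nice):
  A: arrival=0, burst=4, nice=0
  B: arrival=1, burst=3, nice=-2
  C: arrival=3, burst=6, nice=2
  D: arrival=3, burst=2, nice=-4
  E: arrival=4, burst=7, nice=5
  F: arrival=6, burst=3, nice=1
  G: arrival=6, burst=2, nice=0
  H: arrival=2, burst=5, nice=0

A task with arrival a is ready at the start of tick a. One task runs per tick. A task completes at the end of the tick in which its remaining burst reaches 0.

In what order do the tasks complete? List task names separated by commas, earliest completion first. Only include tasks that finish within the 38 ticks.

completion order = D, B, A, G, H, F, C, E

t=0: ready={A} → run A
t=1: ready={A,B} → run B
t=2: ready={A,B,H} → run B
t=3: ready={A,B,C,D,H} → run D
t=4: ready={A,B,C,D,E,H} → run D
t=5: ready={A,B,C,E,H} → run B
t=6: ready={A,C,E,F,G,H} → run A
t=7: ready={A,C,E,F,G,H} → run A
t=8: ready={A,C,E,F,G,H} → run A
t=9: ready={C,E,F,G,H} → run G
t=10: ready={C,E,F,G,H} → run G
t=11: ready={C,E,F,H} → run H
t=12: ready={C,E,F,H} → run H
t=13: ready={C,E,F,H} → run H
t=14: ready={C,E,F,H} → run H
t=15: ready={C,E,F,H} → run H
t=16: ready={C,E,F} → run F
t=17: ready={C,E,F} → run F
t=18: ready={C,E,F} → run F
t=19: ready={C,E} → run C
t=20: ready={C,E} → run C
t=21: ready={C,E} → run C
t=22: ready={C,E} → run C
t=23: ready={C,E} → run C
t=24: ready={C,E} → run C
t=25: ready={E} → run E
t=26: ready={E} → run E
t=27: ready={E} → run E
t=28: ready={E} → run E
t=29: ready={E} → run E
t=30: ready={E} → run E
t=31: ready={E} → run E
t=32: (idle)
t=33: (idle)
t=34: (idle)
t=35: (idle)
t=36: (idle)
t=37: (idle)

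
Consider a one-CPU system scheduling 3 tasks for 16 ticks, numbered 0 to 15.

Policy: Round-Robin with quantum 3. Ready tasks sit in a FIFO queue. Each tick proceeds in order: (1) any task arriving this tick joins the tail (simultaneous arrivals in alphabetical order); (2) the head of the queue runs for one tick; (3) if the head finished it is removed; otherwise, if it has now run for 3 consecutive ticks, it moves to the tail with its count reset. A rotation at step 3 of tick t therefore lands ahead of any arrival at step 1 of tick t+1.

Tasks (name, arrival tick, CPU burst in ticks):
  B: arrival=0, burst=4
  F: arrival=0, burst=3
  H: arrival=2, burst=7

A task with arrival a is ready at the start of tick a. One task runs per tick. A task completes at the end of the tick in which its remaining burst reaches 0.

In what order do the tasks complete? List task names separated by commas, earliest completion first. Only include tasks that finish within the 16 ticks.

t=0: queue=[B,F] q_used=0 → run B
t=1: queue=[B,F] q_used=1 → run B
t=2: queue=[B,F,H] q_used=2 → run B
t=3: queue=[F,H,B] q_used=0 → run F
t=4: queue=[F,H,B] q_used=1 → run F
t=5: queue=[F,H,B] q_used=2 → run F
t=6: queue=[H,B] q_used=0 → run H
t=7: queue=[H,B] q_used=1 → run H
t=8: queue=[H,B] q_used=2 → run H
t=9: queue=[B,H] q_used=0 → run B
t=10: queue=[H] q_used=0 → run H
t=11: queue=[H] q_used=1 → run H
t=12: queue=[H] q_used=2 → run H
t=13: queue=[H] q_used=0 → run H
t=14: (idle)
t=15: (idle)

completion order = F, B, H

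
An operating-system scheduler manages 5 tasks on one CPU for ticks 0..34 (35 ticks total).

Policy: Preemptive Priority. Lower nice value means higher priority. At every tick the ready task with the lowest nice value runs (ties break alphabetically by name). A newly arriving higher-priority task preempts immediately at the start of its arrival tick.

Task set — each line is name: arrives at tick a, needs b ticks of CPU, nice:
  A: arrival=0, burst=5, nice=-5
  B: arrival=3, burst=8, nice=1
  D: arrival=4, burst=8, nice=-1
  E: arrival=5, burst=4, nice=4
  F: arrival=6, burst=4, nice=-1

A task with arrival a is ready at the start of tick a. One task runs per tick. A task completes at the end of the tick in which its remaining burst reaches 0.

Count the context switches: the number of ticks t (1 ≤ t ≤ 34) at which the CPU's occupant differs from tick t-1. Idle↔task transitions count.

context switches = 5

t=0: ready={A} → run A
t=1: ready={A} → run A
t=2: ready={A} → run A
t=3: ready={A,B} → run A
t=4: ready={A,B,D} → run A
t=5: ready={B,D,E} → run D
t=6: ready={B,D,E,F} → run D
t=7: ready={B,D,E,F} → run D
t=8: ready={B,D,E,F} → run D
t=9: ready={B,D,E,F} → run D
t=10: ready={B,D,E,F} → run D
t=11: ready={B,D,E,F} → run D
t=12: ready={B,D,E,F} → run D
t=13: ready={B,E,F} → run F
t=14: ready={B,E,F} → run F
t=15: ready={B,E,F} → run F
t=16: ready={B,E,F} → run F
t=17: ready={B,E} → run B
t=18: ready={B,E} → run B
t=19: ready={B,E} → run B
t=20: ready={B,E} → run B
t=21: ready={B,E} → run B
t=22: ready={B,E} → run B
t=23: ready={B,E} → run B
t=24: ready={B,E} → run B
t=25: ready={E} → run E
t=26: ready={E} → run E
t=27: ready={E} → run E
t=28: ready={E} → run E
t=29: (idle)
t=30: (idle)
t=31: (idle)
t=32: (idle)
t=33: (idle)
t=34: (idle)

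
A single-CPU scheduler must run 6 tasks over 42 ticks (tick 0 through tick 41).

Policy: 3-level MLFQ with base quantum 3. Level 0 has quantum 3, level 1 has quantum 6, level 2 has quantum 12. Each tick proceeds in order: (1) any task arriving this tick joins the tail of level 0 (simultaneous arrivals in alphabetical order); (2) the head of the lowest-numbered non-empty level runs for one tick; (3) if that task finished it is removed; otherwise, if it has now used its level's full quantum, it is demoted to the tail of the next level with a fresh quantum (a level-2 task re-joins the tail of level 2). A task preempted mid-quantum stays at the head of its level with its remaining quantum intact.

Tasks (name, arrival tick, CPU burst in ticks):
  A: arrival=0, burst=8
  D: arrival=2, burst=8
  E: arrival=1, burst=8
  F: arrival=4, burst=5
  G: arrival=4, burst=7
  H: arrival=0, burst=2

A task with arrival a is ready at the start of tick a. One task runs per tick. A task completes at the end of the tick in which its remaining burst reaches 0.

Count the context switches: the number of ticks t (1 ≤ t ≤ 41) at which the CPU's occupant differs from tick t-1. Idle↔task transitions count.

context switches = 11

t=0: L0/L1/L2 = AH/-/- → run A
t=1: L0/L1/L2 = AHE/-/- → run A
t=2: L0/L1/L2 = AHED/-/- → run A
t=3: L0/L1/L2 = HED/A/- → run H
t=4: L0/L1/L2 = HEDFG/A/- → run H
t=5: L0/L1/L2 = EDFG/A/- → run E
t=6: L0/L1/L2 = EDFG/A/- → run E
t=7: L0/L1/L2 = EDFG/A/- → run E
t=8: L0/L1/L2 = DFG/AE/- → run D
t=9: L0/L1/L2 = DFG/AE/- → run D
t=10: L0/L1/L2 = DFG/AE/- → run D
t=11: L0/L1/L2 = FG/AED/- → run F
t=12: L0/L1/L2 = FG/AED/- → run F
t=13: L0/L1/L2 = FG/AED/- → run F
t=14: L0/L1/L2 = G/AEDF/- → run G
t=15: L0/L1/L2 = G/AEDF/- → run G
t=16: L0/L1/L2 = G/AEDF/- → run G
t=17: L0/L1/L2 = -/AEDFG/- → run A
t=18: L0/L1/L2 = -/AEDFG/- → run A
t=19: L0/L1/L2 = -/AEDFG/- → run A
t=20: L0/L1/L2 = -/AEDFG/- → run A
t=21: L0/L1/L2 = -/AEDFG/- → run A
t=22: L0/L1/L2 = -/EDFG/- → run E
t=23: L0/L1/L2 = -/EDFG/- → run E
t=24: L0/L1/L2 = -/EDFG/- → run E
t=25: L0/L1/L2 = -/EDFG/- → run E
t=26: L0/L1/L2 = -/EDFG/- → run E
t=27: L0/L1/L2 = -/DFG/- → run D
t=28: L0/L1/L2 = -/DFG/- → run D
t=29: L0/L1/L2 = -/DFG/- → run D
t=30: L0/L1/L2 = -/DFG/- → run D
t=31: L0/L1/L2 = -/DFG/- → run D
t=32: L0/L1/L2 = -/FG/- → run F
t=33: L0/L1/L2 = -/FG/- → run F
t=34: L0/L1/L2 = -/G/- → run G
t=35: L0/L1/L2 = -/G/- → run G
t=36: L0/L1/L2 = -/G/- → run G
t=37: L0/L1/L2 = -/G/- → run G
t=38: (idle)
t=39: (idle)
t=40: (idle)
t=41: (idle)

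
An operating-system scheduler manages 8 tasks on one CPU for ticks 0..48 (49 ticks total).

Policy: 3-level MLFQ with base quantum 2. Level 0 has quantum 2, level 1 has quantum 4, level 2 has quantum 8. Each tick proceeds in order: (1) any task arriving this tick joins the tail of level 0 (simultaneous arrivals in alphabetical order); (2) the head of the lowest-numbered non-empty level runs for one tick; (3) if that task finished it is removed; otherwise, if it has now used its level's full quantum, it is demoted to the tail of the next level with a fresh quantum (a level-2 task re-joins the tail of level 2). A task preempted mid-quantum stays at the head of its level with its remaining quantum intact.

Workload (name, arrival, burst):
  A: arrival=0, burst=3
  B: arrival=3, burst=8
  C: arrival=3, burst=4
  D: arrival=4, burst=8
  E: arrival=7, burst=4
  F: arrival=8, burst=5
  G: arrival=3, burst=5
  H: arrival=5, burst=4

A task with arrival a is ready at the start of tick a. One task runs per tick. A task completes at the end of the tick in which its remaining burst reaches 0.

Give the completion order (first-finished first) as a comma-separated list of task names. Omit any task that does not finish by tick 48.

t=0: L0/L1/L2 = A/-/- → run A
t=1: L0/L1/L2 = A/-/- → run A
t=2: L0/L1/L2 = -/A/- → run A
t=3: L0/L1/L2 = BCG/-/- → run B
t=4: L0/L1/L2 = BCGD/-/- → run B
t=5: L0/L1/L2 = CGDH/B/- → run C
t=6: L0/L1/L2 = CGDH/B/- → run C
t=7: L0/L1/L2 = GDHE/BC/- → run G
t=8: L0/L1/L2 = GDHEF/BC/- → run G
t=9: L0/L1/L2 = DHEF/BCG/- → run D
t=10: L0/L1/L2 = DHEF/BCG/- → run D
t=11: L0/L1/L2 = HEF/BCGD/- → run H
t=12: L0/L1/L2 = HEF/BCGD/- → run H
t=13: L0/L1/L2 = EF/BCGDH/- → run E
t=14: L0/L1/L2 = EF/BCGDH/- → run E
t=15: L0/L1/L2 = F/BCGDHE/- → run F
t=16: L0/L1/L2 = F/BCGDHE/- → run F
t=17: L0/L1/L2 = -/BCGDHEF/- → run B
t=18: L0/L1/L2 = -/BCGDHEF/- → run B
t=19: L0/L1/L2 = -/BCGDHEF/- → run B
t=20: L0/L1/L2 = -/BCGDHEF/- → run B
t=21: L0/L1/L2 = -/CGDHEF/B → run C
t=22: L0/L1/L2 = -/CGDHEF/B → run C
t=23: L0/L1/L2 = -/GDHEF/B → run G
t=24: L0/L1/L2 = -/GDHEF/B → run G
t=25: L0/L1/L2 = -/GDHEF/B → run G
t=26: L0/L1/L2 = -/DHEF/B → run D
t=27: L0/L1/L2 = -/DHEF/B → run D
t=28: L0/L1/L2 = -/DHEF/B → run D
t=29: L0/L1/L2 = -/DHEF/B → run D
t=30: L0/L1/L2 = -/HEF/BD → run H
t=31: L0/L1/L2 = -/HEF/BD → run H
t=32: L0/L1/L2 = -/EF/BD → run E
t=33: L0/L1/L2 = -/EF/BD → run E
t=34: L0/L1/L2 = -/F/BD → run F
t=35: L0/L1/L2 = -/F/BD → run F
t=36: L0/L1/L2 = -/F/BD → run F
t=37: L0/L1/L2 = -/-/BD → run B
t=38: L0/L1/L2 = -/-/BD → run B
t=39: L0/L1/L2 = -/-/D → run D
t=40: L0/L1/L2 = -/-/D → run D
t=41: (idle)
t=42: (idle)
t=43: (idle)
t=44: (idle)
t=45: (idle)
t=46: (idle)
t=47: (idle)
t=48: (idle)

completion order = A, C, G, H, E, F, B, D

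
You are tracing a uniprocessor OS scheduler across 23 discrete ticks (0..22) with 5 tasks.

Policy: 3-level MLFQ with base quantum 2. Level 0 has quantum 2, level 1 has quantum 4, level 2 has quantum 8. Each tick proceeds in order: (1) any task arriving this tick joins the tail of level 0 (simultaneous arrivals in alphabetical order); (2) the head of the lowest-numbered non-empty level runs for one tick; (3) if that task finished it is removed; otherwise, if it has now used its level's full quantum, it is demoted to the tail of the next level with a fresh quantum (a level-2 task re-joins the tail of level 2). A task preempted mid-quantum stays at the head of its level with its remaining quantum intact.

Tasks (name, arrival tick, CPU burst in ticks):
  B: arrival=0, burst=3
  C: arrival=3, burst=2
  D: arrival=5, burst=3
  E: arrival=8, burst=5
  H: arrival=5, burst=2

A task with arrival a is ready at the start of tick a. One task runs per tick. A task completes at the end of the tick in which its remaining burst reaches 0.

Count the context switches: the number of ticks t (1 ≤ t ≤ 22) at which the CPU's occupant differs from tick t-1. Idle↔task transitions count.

t=0: L0/L1/L2 = B/-/- → run B
t=1: L0/L1/L2 = B/-/- → run B
t=2: L0/L1/L2 = -/B/- → run B
t=3: L0/L1/L2 = C/-/- → run C
t=4: L0/L1/L2 = C/-/- → run C
t=5: L0/L1/L2 = DH/-/- → run D
t=6: L0/L1/L2 = DH/-/- → run D
t=7: L0/L1/L2 = H/D/- → run H
t=8: L0/L1/L2 = HE/D/- → run H
t=9: L0/L1/L2 = E/D/- → run E
t=10: L0/L1/L2 = E/D/- → run E
t=11: L0/L1/L2 = -/DE/- → run D
t=12: L0/L1/L2 = -/E/- → run E
t=13: L0/L1/L2 = -/E/- → run E
t=14: L0/L1/L2 = -/E/- → run E
t=15: (idle)
t=16: (idle)
t=17: (idle)
t=18: (idle)
t=19: (idle)
t=20: (idle)
t=21: (idle)
t=22: (idle)

context switches = 7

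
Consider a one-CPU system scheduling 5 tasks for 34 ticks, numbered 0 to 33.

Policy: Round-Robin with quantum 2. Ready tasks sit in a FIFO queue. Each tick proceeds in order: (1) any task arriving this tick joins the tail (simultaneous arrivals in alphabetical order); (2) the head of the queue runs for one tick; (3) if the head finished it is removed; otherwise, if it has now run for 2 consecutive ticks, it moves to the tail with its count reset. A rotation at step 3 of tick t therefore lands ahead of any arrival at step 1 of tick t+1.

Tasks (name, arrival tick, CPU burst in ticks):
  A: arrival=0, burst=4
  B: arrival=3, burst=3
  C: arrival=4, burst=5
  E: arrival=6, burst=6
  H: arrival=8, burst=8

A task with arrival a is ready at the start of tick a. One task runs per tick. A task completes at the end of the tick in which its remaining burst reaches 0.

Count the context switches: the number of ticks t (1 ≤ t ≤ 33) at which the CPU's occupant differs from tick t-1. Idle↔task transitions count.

t=0: queue=[A] q_used=0 → run A
t=1: queue=[A] q_used=1 → run A
t=2: queue=[A] q_used=0 → run A
t=3: queue=[A,B] q_used=1 → run A
t=4: queue=[B,C] q_used=0 → run B
t=5: queue=[B,C] q_used=1 → run B
t=6: queue=[C,B,E] q_used=0 → run C
t=7: queue=[C,B,E] q_used=1 → run C
t=8: queue=[B,E,C,H] q_used=0 → run B
t=9: queue=[E,C,H] q_used=0 → run E
t=10: queue=[E,C,H] q_used=1 → run E
t=11: queue=[C,H,E] q_used=0 → run C
t=12: queue=[C,H,E] q_used=1 → run C
t=13: queue=[H,E,C] q_used=0 → run H
t=14: queue=[H,E,C] q_used=1 → run H
t=15: queue=[E,C,H] q_used=0 → run E
t=16: queue=[E,C,H] q_used=1 → run E
t=17: queue=[C,H,E] q_used=0 → run C
t=18: queue=[H,E] q_used=0 → run H
t=19: queue=[H,E] q_used=1 → run H
t=20: queue=[E,H] q_used=0 → run E
t=21: queue=[E,H] q_used=1 → run E
t=22: queue=[H] q_used=0 → run H
t=23: queue=[H] q_used=1 → run H
t=24: queue=[H] q_used=0 → run H
t=25: queue=[H] q_used=1 → run H
t=26: (idle)
t=27: (idle)
t=28: (idle)
t=29: (idle)
t=30: (idle)
t=31: (idle)
t=32: (idle)
t=33: (idle)

context switches = 12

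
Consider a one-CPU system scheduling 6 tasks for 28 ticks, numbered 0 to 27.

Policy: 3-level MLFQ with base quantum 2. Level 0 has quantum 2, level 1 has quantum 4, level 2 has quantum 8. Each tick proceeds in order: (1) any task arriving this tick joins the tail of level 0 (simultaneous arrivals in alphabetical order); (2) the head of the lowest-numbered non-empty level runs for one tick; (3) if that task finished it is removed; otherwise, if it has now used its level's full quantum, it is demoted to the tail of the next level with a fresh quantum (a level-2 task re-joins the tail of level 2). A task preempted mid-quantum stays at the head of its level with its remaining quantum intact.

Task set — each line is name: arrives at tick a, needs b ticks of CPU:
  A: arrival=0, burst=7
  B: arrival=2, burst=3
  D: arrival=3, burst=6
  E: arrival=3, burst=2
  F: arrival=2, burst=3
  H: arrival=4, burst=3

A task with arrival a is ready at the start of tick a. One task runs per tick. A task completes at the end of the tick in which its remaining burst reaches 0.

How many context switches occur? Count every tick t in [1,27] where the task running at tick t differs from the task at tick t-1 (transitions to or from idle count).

context switches = 12

t=0: L0/L1/L2 = A/-/- → run A
t=1: L0/L1/L2 = A/-/- → run A
t=2: L0/L1/L2 = BF/A/- → run B
t=3: L0/L1/L2 = BFDE/A/- → run B
t=4: L0/L1/L2 = FDEH/AB/- → run F
t=5: L0/L1/L2 = FDEH/AB/- → run F
t=6: L0/L1/L2 = DEH/ABF/- → run D
t=7: L0/L1/L2 = DEH/ABF/- → run D
t=8: L0/L1/L2 = EH/ABFD/- → run E
t=9: L0/L1/L2 = EH/ABFD/- → run E
t=10: L0/L1/L2 = H/ABFD/- → run H
t=11: L0/L1/L2 = H/ABFD/- → run H
t=12: L0/L1/L2 = -/ABFDH/- → run A
t=13: L0/L1/L2 = -/ABFDH/- → run A
t=14: L0/L1/L2 = -/ABFDH/- → run A
t=15: L0/L1/L2 = -/ABFDH/- → run A
t=16: L0/L1/L2 = -/BFDH/A → run B
t=17: L0/L1/L2 = -/FDH/A → run F
t=18: L0/L1/L2 = -/DH/A → run D
t=19: L0/L1/L2 = -/DH/A → run D
t=20: L0/L1/L2 = -/DH/A → run D
t=21: L0/L1/L2 = -/DH/A → run D
t=22: L0/L1/L2 = -/H/A → run H
t=23: L0/L1/L2 = -/-/A → run A
t=24: (idle)
t=25: (idle)
t=26: (idle)
t=27: (idle)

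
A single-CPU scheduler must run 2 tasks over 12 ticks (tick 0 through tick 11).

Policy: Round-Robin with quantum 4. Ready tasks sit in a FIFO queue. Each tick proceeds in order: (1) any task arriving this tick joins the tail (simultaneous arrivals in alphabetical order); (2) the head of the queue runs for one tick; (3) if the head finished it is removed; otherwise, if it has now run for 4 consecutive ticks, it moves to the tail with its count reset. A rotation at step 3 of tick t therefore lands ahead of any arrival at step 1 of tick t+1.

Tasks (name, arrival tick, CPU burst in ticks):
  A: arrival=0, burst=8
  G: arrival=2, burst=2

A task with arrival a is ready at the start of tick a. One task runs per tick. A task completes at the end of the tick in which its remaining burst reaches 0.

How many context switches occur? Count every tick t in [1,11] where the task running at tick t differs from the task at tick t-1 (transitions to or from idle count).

context switches = 3

t=0: queue=[A] q_used=0 → run A
t=1: queue=[A] q_used=1 → run A
t=2: queue=[A,G] q_used=2 → run A
t=3: queue=[A,G] q_used=3 → run A
t=4: queue=[G,A] q_used=0 → run G
t=5: queue=[G,A] q_used=1 → run G
t=6: queue=[A] q_used=0 → run A
t=7: queue=[A] q_used=1 → run A
t=8: queue=[A] q_used=2 → run A
t=9: queue=[A] q_used=3 → run A
t=10: (idle)
t=11: (idle)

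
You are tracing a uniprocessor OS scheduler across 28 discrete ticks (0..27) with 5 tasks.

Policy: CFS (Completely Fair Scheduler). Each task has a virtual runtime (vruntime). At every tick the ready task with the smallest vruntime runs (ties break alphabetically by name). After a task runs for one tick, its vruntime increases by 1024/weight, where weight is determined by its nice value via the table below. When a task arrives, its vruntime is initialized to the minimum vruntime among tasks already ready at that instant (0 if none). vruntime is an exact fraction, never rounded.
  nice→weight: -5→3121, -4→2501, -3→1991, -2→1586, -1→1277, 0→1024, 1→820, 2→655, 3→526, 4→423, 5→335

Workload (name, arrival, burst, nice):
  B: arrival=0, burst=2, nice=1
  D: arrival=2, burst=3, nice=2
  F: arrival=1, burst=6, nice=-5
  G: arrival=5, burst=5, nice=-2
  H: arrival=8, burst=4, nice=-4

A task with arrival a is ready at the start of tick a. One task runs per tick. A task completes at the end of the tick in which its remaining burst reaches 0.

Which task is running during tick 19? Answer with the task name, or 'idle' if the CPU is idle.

running at tick 19 = G

t=0: vr[B=0] → run B
t=1: vr[B=256/205 F=256/205] → run B
t=2: vr[D=256/205 F=256/205] → run D
t=3: vr[D=15104/5371 F=256/205] → run F
t=4: vr[D=15104/5371 F=1008896/639805] → run F
t=5: vr[D=15104/5371 F=1218816/639805 G=1218816/639805] → run F
t=6: vr[D=15104/5371 F=1428736/639805 G=1218816/639805] → run G
t=7: vr[D=15104/5371 F=1428736/639805 G=1294101248/507365365] → run F
t=8: vr[D=15104/5371 F=1638656/639805 G=1294101248/507365365 H=1294101248/507365365] → run G
t=9: vr[D=15104/5371 F=1638656/639805 G=1621681408/507365365 H=1294101248/507365365] → run H
t=10: vr[D=15104/5371 F=1638656/639805 G=1621681408/507365365 H=1501835008/507365365] → run F
t=11: vr[D=15104/5371 F=1848576/639805 G=1621681408/507365365 H=1501835008/507365365] → run D
t=12: vr[D=117504/26855 F=1848576/639805 G=1621681408/507365365 H=1501835008/507365365] → run F
t=13: vr[D=117504/26855 G=1621681408/507365365 H=1501835008/507365365] → run H
t=14: vr[D=117504/26855 G=1621681408/507365365 H=1709568768/507365365] → run G
t=15: vr[D=117504/26855 G=1949261568/507365365 H=1709568768/507365365] → run H
t=16: vr[D=117504/26855 G=1949261568/507365365 H=1917302528/507365365] → run H
t=17: vr[D=117504/26855 G=1949261568/507365365] → run G
t=18: vr[D=117504/26855 G=2276841728/507365365] → run D
t=19: vr[G=2276841728/507365365] → run G
t=20: (idle)
t=21: (idle)
t=22: (idle)
t=23: (idle)
t=24: (idle)
t=25: (idle)
t=26: (idle)
t=27: (idle)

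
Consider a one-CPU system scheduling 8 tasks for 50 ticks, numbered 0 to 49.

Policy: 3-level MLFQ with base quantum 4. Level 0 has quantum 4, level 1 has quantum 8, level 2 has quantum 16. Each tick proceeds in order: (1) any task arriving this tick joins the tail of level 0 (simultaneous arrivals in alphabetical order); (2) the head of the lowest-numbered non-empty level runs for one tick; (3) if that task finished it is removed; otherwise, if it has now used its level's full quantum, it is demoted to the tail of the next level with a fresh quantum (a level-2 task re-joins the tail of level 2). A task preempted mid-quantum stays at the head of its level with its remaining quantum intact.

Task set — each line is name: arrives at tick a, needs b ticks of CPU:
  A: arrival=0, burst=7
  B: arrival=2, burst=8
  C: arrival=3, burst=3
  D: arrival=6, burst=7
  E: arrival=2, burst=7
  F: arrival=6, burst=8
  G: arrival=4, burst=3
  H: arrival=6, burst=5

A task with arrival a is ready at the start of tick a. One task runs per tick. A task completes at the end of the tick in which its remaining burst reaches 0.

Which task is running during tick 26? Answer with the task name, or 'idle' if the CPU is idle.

running at tick 26 = H

t=0: L0/L1/L2 = A/-/- → run A
t=1: L0/L1/L2 = A/-/- → run A
t=2: L0/L1/L2 = ABE/-/- → run A
t=3: L0/L1/L2 = ABEC/-/- → run A
t=4: L0/L1/L2 = BECG/A/- → run B
t=5: L0/L1/L2 = BECG/A/- → run B
t=6: L0/L1/L2 = BECGDFH/A/- → run B
t=7: L0/L1/L2 = BECGDFH/A/- → run B
t=8: L0/L1/L2 = ECGDFH/AB/- → run E
t=9: L0/L1/L2 = ECGDFH/AB/- → run E
t=10: L0/L1/L2 = ECGDFH/AB/- → run E
t=11: L0/L1/L2 = ECGDFH/AB/- → run E
t=12: L0/L1/L2 = CGDFH/ABE/- → run C
t=13: L0/L1/L2 = CGDFH/ABE/- → run C
t=14: L0/L1/L2 = CGDFH/ABE/- → run C
t=15: L0/L1/L2 = GDFH/ABE/- → run G
t=16: L0/L1/L2 = GDFH/ABE/- → run G
t=17: L0/L1/L2 = GDFH/ABE/- → run G
t=18: L0/L1/L2 = DFH/ABE/- → run D
t=19: L0/L1/L2 = DFH/ABE/- → run D
t=20: L0/L1/L2 = DFH/ABE/- → run D
t=21: L0/L1/L2 = DFH/ABE/- → run D
t=22: L0/L1/L2 = FH/ABED/- → run F
t=23: L0/L1/L2 = FH/ABED/- → run F
t=24: L0/L1/L2 = FH/ABED/- → run F
t=25: L0/L1/L2 = FH/ABED/- → run F
t=26: L0/L1/L2 = H/ABEDF/- → run H
t=27: L0/L1/L2 = H/ABEDF/- → run H
t=28: L0/L1/L2 = H/ABEDF/- → run H
t=29: L0/L1/L2 = H/ABEDF/- → run H
t=30: L0/L1/L2 = -/ABEDFH/- → run A
t=31: L0/L1/L2 = -/ABEDFH/- → run A
t=32: L0/L1/L2 = -/ABEDFH/- → run A
t=33: L0/L1/L2 = -/BEDFH/- → run B
t=34: L0/L1/L2 = -/BEDFH/- → run B
t=35: L0/L1/L2 = -/BEDFH/- → run B
t=36: L0/L1/L2 = -/BEDFH/- → run B
t=37: L0/L1/L2 = -/EDFH/- → run E
t=38: L0/L1/L2 = -/EDFH/- → run E
t=39: L0/L1/L2 = -/EDFH/- → run E
t=40: L0/L1/L2 = -/DFH/- → run D
t=41: L0/L1/L2 = -/DFH/- → run D
t=42: L0/L1/L2 = -/DFH/- → run D
t=43: L0/L1/L2 = -/FH/- → run F
t=44: L0/L1/L2 = -/FH/- → run F
t=45: L0/L1/L2 = -/FH/- → run F
t=46: L0/L1/L2 = -/FH/- → run F
t=47: L0/L1/L2 = -/H/- → run H
t=48: (idle)
t=49: (idle)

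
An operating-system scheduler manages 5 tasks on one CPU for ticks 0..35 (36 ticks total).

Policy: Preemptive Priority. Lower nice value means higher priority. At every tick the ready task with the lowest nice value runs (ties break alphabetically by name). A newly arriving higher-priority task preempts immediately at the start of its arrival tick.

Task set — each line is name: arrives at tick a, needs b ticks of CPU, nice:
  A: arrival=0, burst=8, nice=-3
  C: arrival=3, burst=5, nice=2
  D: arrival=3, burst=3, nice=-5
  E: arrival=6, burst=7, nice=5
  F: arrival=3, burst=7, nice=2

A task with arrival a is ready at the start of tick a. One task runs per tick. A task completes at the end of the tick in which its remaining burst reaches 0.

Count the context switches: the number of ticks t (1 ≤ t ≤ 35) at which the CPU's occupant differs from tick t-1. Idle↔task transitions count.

context switches = 6

t=0: ready={A} → run A
t=1: ready={A} → run A
t=2: ready={A} → run A
t=3: ready={A,C,D,F} → run D
t=4: ready={A,C,D,F} → run D
t=5: ready={A,C,D,F} → run D
t=6: ready={A,C,E,F} → run A
t=7: ready={A,C,E,F} → run A
t=8: ready={A,C,E,F} → run A
t=9: ready={A,C,E,F} → run A
t=10: ready={A,C,E,F} → run A
t=11: ready={C,E,F} → run C
t=12: ready={C,E,F} → run C
t=13: ready={C,E,F} → run C
t=14: ready={C,E,F} → run C
t=15: ready={C,E,F} → run C
t=16: ready={E,F} → run F
t=17: ready={E,F} → run F
t=18: ready={E,F} → run F
t=19: ready={E,F} → run F
t=20: ready={E,F} → run F
t=21: ready={E,F} → run F
t=22: ready={E,F} → run F
t=23: ready={E} → run E
t=24: ready={E} → run E
t=25: ready={E} → run E
t=26: ready={E} → run E
t=27: ready={E} → run E
t=28: ready={E} → run E
t=29: ready={E} → run E
t=30: (idle)
t=31: (idle)
t=32: (idle)
t=33: (idle)
t=34: (idle)
t=35: (idle)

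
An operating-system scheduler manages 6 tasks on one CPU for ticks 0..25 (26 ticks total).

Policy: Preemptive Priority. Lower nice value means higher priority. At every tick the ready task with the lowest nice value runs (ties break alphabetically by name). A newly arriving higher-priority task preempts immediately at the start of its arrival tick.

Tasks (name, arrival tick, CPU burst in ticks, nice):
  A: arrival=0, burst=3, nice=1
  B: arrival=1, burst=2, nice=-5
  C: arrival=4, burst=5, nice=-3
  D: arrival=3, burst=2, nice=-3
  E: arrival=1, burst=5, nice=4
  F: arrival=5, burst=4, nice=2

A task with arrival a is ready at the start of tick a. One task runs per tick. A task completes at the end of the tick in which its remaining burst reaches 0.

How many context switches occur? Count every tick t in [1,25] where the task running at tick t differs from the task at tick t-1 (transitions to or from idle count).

context switches = 8

t=0: ready={A} → run A
t=1: ready={A,B,E} → run B
t=2: ready={A,B,E} → run B
t=3: ready={A,D,E} → run D
t=4: ready={A,C,D,E} → run C
t=5: ready={A,C,D,E,F} → run C
t=6: ready={A,C,D,E,F} → run C
t=7: ready={A,C,D,E,F} → run C
t=8: ready={A,C,D,E,F} → run C
t=9: ready={A,D,E,F} → run D
t=10: ready={A,E,F} → run A
t=11: ready={A,E,F} → run A
t=12: ready={E,F} → run F
t=13: ready={E,F} → run F
t=14: ready={E,F} → run F
t=15: ready={E,F} → run F
t=16: ready={E} → run E
t=17: ready={E} → run E
t=18: ready={E} → run E
t=19: ready={E} → run E
t=20: ready={E} → run E
t=21: (idle)
t=22: (idle)
t=23: (idle)
t=24: (idle)
t=25: (idle)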